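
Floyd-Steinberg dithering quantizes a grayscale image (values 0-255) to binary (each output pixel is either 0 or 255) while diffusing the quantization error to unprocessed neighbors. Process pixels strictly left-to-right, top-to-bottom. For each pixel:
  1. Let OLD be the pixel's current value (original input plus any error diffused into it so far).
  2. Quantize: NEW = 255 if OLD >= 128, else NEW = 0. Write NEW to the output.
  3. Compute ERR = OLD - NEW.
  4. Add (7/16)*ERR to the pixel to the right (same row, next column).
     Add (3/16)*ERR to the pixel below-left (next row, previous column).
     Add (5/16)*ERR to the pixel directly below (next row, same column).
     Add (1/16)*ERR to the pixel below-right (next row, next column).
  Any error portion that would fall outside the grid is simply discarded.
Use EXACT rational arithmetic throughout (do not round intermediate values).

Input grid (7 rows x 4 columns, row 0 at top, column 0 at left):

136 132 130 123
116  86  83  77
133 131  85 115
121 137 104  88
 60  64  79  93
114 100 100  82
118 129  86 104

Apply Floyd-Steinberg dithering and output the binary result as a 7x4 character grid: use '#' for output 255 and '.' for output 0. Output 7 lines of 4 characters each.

(0,0): OLD=136 → NEW=255, ERR=-119
(0,1): OLD=1279/16 → NEW=0, ERR=1279/16
(0,2): OLD=42233/256 → NEW=255, ERR=-23047/256
(0,3): OLD=342479/4096 → NEW=0, ERR=342479/4096
(1,0): OLD=24013/256 → NEW=0, ERR=24013/256
(1,1): OLD=261531/2048 → NEW=0, ERR=261531/2048
(1,2): OLD=8612023/65536 → NEW=255, ERR=-8099657/65536
(1,3): OLD=45541041/1048576 → NEW=0, ERR=45541041/1048576
(2,0): OLD=6103257/32768 → NEW=255, ERR=-2252583/32768
(2,1): OLD=129520611/1048576 → NEW=0, ERR=129520611/1048576
(2,2): OLD=244407759/2097152 → NEW=0, ERR=244407759/2097152
(2,3): OLD=5765835379/33554432 → NEW=255, ERR=-2790544781/33554432
(3,0): OLD=2058191689/16777216 → NEW=0, ERR=2058191689/16777216
(3,1): OLD=66257111895/268435456 → NEW=255, ERR=-2193929385/268435456
(3,2): OLD=553924260521/4294967296 → NEW=255, ERR=-541292399959/4294967296
(3,3): OLD=972865583647/68719476736 → NEW=0, ERR=972865583647/68719476736
(4,0): OLD=415771584725/4294967296 → NEW=0, ERR=415771584725/4294967296
(4,1): OLD=3017976562943/34359738368 → NEW=0, ERR=3017976562943/34359738368
(4,2): OLD=88166649307167/1099511627776 → NEW=0, ERR=88166649307167/1099511627776
(4,3): OLD=2192498239583113/17592186044416 → NEW=0, ERR=2192498239583113/17592186044416
(5,0): OLD=88356955861061/549755813888 → NEW=255, ERR=-51830776680379/549755813888
(5,1): OLD=1887401454598275/17592186044416 → NEW=0, ERR=1887401454598275/17592186044416
(5,2): OLD=1766729328650095/8796093022208 → NEW=255, ERR=-476274392012945/8796093022208
(5,3): OLD=28786264188922799/281474976710656 → NEW=0, ERR=28786264188922799/281474976710656
(6,0): OLD=30583327346791593/281474976710656 → NEW=0, ERR=30583327346791593/281474976710656
(6,1): OLD=873780060432600367/4503599627370496 → NEW=255, ERR=-274637844546876113/4503599627370496
(6,2): OLD=4920141185325983257/72057594037927936 → NEW=0, ERR=4920141185325983257/72057594037927936
(6,3): OLD=187289603118845105583/1152921504606846976 → NEW=255, ERR=-106705380555900873297/1152921504606846976
Row 0: #.#.
Row 1: ..#.
Row 2: #..#
Row 3: .##.
Row 4: ....
Row 5: #.#.
Row 6: .#.#

Answer: #.#.
..#.
#..#
.##.
....
#.#.
.#.#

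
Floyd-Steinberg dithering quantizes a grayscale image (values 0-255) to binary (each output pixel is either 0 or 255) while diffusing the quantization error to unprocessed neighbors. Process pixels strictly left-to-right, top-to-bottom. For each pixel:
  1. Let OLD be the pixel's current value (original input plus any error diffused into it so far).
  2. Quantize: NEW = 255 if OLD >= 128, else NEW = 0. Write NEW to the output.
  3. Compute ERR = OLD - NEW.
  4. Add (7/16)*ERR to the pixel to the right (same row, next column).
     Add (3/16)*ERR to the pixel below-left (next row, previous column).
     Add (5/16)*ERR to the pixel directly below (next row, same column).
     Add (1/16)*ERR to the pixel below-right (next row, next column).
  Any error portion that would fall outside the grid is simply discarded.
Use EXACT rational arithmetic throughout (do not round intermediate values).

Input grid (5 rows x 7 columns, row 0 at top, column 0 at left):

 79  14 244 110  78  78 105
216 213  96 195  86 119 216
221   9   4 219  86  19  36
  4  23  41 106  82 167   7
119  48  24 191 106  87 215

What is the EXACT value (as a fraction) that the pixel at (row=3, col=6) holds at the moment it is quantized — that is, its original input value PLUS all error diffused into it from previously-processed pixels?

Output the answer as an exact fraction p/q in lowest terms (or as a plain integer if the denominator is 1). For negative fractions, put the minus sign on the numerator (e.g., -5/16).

Answer: 57312941608163/70368744177664

Derivation:
(0,0): OLD=79 → NEW=0, ERR=79
(0,1): OLD=777/16 → NEW=0, ERR=777/16
(0,2): OLD=67903/256 → NEW=255, ERR=2623/256
(0,3): OLD=468921/4096 → NEW=0, ERR=468921/4096
(0,4): OLD=8394255/65536 → NEW=255, ERR=-8317425/65536
(0,5): OLD=23566953/1048576 → NEW=0, ERR=23566953/1048576
(0,6): OLD=1926576351/16777216 → NEW=0, ERR=1926576351/16777216
(1,0): OLD=63947/256 → NEW=255, ERR=-1333/256
(1,1): OLD=476685/2048 → NEW=255, ERR=-45555/2048
(1,2): OLD=7469201/65536 → NEW=0, ERR=7469201/65536
(1,3): OLD=67497405/262144 → NEW=255, ERR=650685/262144
(1,4): OLD=986410391/16777216 → NEW=0, ERR=986410391/16777216
(1,5): OLD=22192258247/134217728 → NEW=255, ERR=-12033262393/134217728
(1,6): OLD=459703255241/2147483648 → NEW=255, ERR=-87905074999/2147483648
(2,0): OLD=7051743/32768 → NEW=255, ERR=-1304097/32768
(2,1): OLD=5957381/1048576 → NEW=0, ERR=5957381/1048576
(2,2): OLD=690830671/16777216 → NEW=0, ERR=690830671/16777216
(2,3): OLD=34351372695/134217728 → NEW=255, ERR=125852055/134217728
(2,4): OLD=94627168647/1073741824 → NEW=0, ERR=94627168647/1073741824
(2,5): OLD=877499703661/34359738368 → NEW=0, ERR=877499703661/34359738368
(2,6): OLD=15820786053067/549755813888 → NEW=0, ERR=15820786053067/549755813888
(3,0): OLD=-123674513/16777216 → NEW=0, ERR=-123674513/16777216
(3,1): OLD=3594839363/134217728 → NEW=0, ERR=3594839363/134217728
(3,2): OLD=70992016441/1073741824 → NEW=0, ERR=70992016441/1073741824
(3,3): OLD=662784749919/4294967296 → NEW=255, ERR=-432431910561/4294967296
(3,4): OLD=38668853967983/549755813888 → NEW=0, ERR=38668853967983/549755813888
(3,5): OLD=952870478641981/4398046511104 → NEW=255, ERR=-168631381689539/4398046511104
(3,6): OLD=57312941608163/70368744177664 → NEW=0, ERR=57312941608163/70368744177664
Target (3,6): original=7, with diffused error = 57312941608163/70368744177664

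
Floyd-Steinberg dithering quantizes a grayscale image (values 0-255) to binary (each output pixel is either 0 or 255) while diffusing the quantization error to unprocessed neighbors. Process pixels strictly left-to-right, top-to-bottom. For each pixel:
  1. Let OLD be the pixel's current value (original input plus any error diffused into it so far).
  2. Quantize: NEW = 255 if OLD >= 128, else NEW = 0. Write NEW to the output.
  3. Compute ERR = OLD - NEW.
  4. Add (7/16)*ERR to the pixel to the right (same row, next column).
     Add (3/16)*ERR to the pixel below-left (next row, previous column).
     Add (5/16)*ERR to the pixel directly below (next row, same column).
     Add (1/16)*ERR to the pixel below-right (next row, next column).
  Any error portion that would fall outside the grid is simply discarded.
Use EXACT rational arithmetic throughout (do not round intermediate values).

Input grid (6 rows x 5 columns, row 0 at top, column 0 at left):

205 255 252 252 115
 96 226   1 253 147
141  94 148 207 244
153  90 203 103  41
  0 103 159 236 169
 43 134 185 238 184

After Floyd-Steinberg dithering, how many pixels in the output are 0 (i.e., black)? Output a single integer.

Answer: 11

Derivation:
(0,0): OLD=205 → NEW=255, ERR=-50
(0,1): OLD=1865/8 → NEW=255, ERR=-175/8
(0,2): OLD=31031/128 → NEW=255, ERR=-1609/128
(0,3): OLD=504833/2048 → NEW=255, ERR=-17407/2048
(0,4): OLD=3646471/32768 → NEW=0, ERR=3646471/32768
(1,0): OLD=9763/128 → NEW=0, ERR=9763/128
(1,1): OLD=252981/1024 → NEW=255, ERR=-8139/1024
(1,2): OLD=-306919/32768 → NEW=0, ERR=-306919/32768
(1,3): OLD=34907845/131072 → NEW=255, ERR=1484485/131072
(1,4): OLD=390488111/2097152 → NEW=255, ERR=-144285649/2097152
(2,0): OLD=2676247/16384 → NEW=255, ERR=-1501673/16384
(2,1): OLD=28535981/524288 → NEW=0, ERR=28535981/524288
(2,2): OLD=1430358983/8388608 → NEW=255, ERR=-708736057/8388608
(2,3): OLD=21486953445/134217728 → NEW=255, ERR=-12738567195/134217728
(2,4): OLD=390164744707/2147483648 → NEW=255, ERR=-157443585533/2147483648
(3,0): OLD=1128797287/8388608 → NEW=255, ERR=-1010297753/8388608
(3,1): OLD=2197662491/67108864 → NEW=0, ERR=2197662491/67108864
(3,2): OLD=379097080409/2147483648 → NEW=255, ERR=-168511249831/2147483648
(3,3): OLD=85827717537/4294967296 → NEW=0, ERR=85827717537/4294967296
(3,4): OLD=1436222563365/68719476736 → NEW=0, ERR=1436222563365/68719476736
(4,0): OLD=-33818922647/1073741824 → NEW=0, ERR=-33818922647/1073741824
(4,1): OLD=2653044159145/34359738368 → NEW=0, ERR=2653044159145/34359738368
(4,2): OLD=95686651952007/549755813888 → NEW=255, ERR=-44501080589433/549755813888
(4,3): OLD=1810630589902761/8796093022208 → NEW=255, ERR=-432373130760279/8796093022208
(4,4): OLD=21852981222797855/140737488355328 → NEW=255, ERR=-14035078307810785/140737488355328
(5,0): OLD=26187604851099/549755813888 → NEW=0, ERR=26187604851099/549755813888
(5,1): OLD=711707350750801/4398046511104 → NEW=255, ERR=-409794509580719/4398046511104
(5,2): OLD=16121285676911257/140737488355328 → NEW=0, ERR=16121285676911257/140737488355328
(5,3): OLD=140172498345079575/562949953421312 → NEW=255, ERR=-3379739777354985/562949953421312
(5,4): OLD=1325293037905984077/9007199254740992 → NEW=255, ERR=-971542772052968883/9007199254740992
Output grid:
  Row 0: ####.  (1 black, running=1)
  Row 1: .#.##  (2 black, running=3)
  Row 2: #.###  (1 black, running=4)
  Row 3: #.#..  (3 black, running=7)
  Row 4: ..###  (2 black, running=9)
  Row 5: .#.##  (2 black, running=11)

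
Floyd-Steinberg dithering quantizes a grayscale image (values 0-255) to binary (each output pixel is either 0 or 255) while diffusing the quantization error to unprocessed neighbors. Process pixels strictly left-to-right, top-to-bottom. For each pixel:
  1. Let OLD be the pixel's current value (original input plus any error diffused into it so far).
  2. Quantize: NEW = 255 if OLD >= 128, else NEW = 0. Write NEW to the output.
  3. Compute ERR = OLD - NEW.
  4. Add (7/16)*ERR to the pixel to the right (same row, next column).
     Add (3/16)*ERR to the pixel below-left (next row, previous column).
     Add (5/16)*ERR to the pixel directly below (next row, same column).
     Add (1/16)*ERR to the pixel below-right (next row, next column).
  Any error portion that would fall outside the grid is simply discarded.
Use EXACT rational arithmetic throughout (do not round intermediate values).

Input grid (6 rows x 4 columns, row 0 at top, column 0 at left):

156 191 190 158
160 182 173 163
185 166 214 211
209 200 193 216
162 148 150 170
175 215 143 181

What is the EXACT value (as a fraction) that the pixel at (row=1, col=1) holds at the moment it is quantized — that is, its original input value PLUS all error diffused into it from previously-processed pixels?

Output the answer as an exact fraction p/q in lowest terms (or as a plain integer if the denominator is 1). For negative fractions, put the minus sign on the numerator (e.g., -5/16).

Answer: 346007/2048

Derivation:
(0,0): OLD=156 → NEW=255, ERR=-99
(0,1): OLD=2363/16 → NEW=255, ERR=-1717/16
(0,2): OLD=36621/256 → NEW=255, ERR=-28659/256
(0,3): OLD=446555/4096 → NEW=0, ERR=446555/4096
(1,0): OLD=27889/256 → NEW=0, ERR=27889/256
(1,1): OLD=346007/2048 → NEW=255, ERR=-176233/2048
Target (1,1): original=182, with diffused error = 346007/2048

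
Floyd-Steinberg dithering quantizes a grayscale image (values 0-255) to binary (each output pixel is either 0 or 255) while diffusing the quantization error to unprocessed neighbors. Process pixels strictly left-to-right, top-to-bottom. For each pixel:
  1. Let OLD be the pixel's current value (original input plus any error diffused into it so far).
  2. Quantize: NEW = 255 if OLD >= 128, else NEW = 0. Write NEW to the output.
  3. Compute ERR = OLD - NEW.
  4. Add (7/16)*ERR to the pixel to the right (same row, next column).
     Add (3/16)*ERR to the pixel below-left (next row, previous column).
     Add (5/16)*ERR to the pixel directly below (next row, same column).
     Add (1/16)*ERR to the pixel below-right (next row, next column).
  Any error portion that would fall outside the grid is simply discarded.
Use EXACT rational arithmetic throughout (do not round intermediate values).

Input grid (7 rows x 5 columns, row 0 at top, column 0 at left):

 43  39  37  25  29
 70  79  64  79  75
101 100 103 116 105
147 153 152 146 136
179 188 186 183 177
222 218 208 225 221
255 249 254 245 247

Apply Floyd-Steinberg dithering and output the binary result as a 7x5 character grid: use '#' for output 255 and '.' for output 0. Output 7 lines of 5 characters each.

Answer: .....
.#.#.
.#..#
#.##.
##.##
#####
#####

Derivation:
(0,0): OLD=43 → NEW=0, ERR=43
(0,1): OLD=925/16 → NEW=0, ERR=925/16
(0,2): OLD=15947/256 → NEW=0, ERR=15947/256
(0,3): OLD=214029/4096 → NEW=0, ERR=214029/4096
(0,4): OLD=3398747/65536 → NEW=0, ERR=3398747/65536
(1,0): OLD=24135/256 → NEW=0, ERR=24135/256
(1,1): OLD=312689/2048 → NEW=255, ERR=-209551/2048
(1,2): OLD=3415237/65536 → NEW=0, ERR=3415237/65536
(1,3): OLD=34536289/262144 → NEW=255, ERR=-32310431/262144
(1,4): OLD=170072579/4194304 → NEW=0, ERR=170072579/4194304
(2,0): OLD=3646315/32768 → NEW=0, ERR=3646315/32768
(2,1): OLD=138802121/1048576 → NEW=255, ERR=-128584759/1048576
(2,2): OLD=606163611/16777216 → NEW=0, ERR=606163611/16777216
(2,3): OLD=27957491873/268435456 → NEW=0, ERR=27957491873/268435456
(2,4): OLD=668011353127/4294967296 → NEW=255, ERR=-427205307353/4294967296
(3,0): OLD=2663906875/16777216 → NEW=255, ERR=-1614283205/16777216
(3,1): OLD=11584632863/134217728 → NEW=0, ERR=11584632863/134217728
(3,2): OLD=914467755269/4294967296 → NEW=255, ERR=-180748905211/4294967296
(3,3): OLD=1234745322397/8589934592 → NEW=255, ERR=-955687998563/8589934592
(3,4): OLD=8624468348657/137438953472 → NEW=0, ERR=8624468348657/137438953472
(4,0): OLD=354582143381/2147483648 → NEW=255, ERR=-193026186859/2147483648
(4,1): OLD=11114933052309/68719476736 → NEW=255, ERR=-6408533515371/68719476736
(4,2): OLD=128184335802203/1099511627776 → NEW=0, ERR=128184335802203/1099511627776
(4,3): OLD=3665735598296981/17592186044416 → NEW=255, ERR=-820271843029099/17592186044416
(4,4): OLD=47641578698665875/281474976710656 → NEW=255, ERR=-24134540362551405/281474976710656
(5,0): OLD=193981790922719/1099511627776 → NEW=255, ERR=-86393674160161/1099511627776
(5,1): OLD=1501690878533341/8796093022208 → NEW=255, ERR=-741312842129699/8796093022208
(5,2): OLD=54321762121154629/281474976710656 → NEW=255, ERR=-17454356940062651/281474976710656
(5,3): OLD=196479809753326219/1125899906842624 → NEW=255, ERR=-90624666491542901/1125899906842624
(5,4): OLD=2811621199949827721/18014398509481984 → NEW=255, ERR=-1782050419968078199/18014398509481984
(6,0): OLD=30208374037813103/140737488355328 → NEW=255, ERR=-5679685492795537/140737488355328
(6,1): OLD=848790804170174977/4503599627370496 → NEW=255, ERR=-299627100809301503/4503599627370496
(6,2): OLD=13341842451694652443/72057594037927936 → NEW=255, ERR=-5032844027976971237/72057594037927936
(6,3): OLD=192383046739272005097/1152921504606846976 → NEW=255, ERR=-101611936935473973783/1152921504606846976
(6,4): OLD=3182006434780816478367/18446744073709551616 → NEW=255, ERR=-1521913304015119183713/18446744073709551616
Row 0: .....
Row 1: .#.#.
Row 2: .#..#
Row 3: #.##.
Row 4: ##.##
Row 5: #####
Row 6: #####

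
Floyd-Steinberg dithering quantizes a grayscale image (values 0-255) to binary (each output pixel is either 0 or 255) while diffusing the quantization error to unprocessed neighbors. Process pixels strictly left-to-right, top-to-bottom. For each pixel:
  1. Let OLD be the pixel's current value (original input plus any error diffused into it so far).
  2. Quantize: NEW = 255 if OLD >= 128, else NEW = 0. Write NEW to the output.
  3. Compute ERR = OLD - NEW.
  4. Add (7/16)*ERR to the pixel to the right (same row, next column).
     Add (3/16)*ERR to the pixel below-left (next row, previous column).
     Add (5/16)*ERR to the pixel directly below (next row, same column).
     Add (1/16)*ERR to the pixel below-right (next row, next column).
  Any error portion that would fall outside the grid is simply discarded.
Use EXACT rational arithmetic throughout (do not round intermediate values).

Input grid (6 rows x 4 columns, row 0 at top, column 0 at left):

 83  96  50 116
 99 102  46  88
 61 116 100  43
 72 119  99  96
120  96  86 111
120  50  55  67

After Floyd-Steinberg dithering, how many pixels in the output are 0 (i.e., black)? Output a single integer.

(0,0): OLD=83 → NEW=0, ERR=83
(0,1): OLD=2117/16 → NEW=255, ERR=-1963/16
(0,2): OLD=-941/256 → NEW=0, ERR=-941/256
(0,3): OLD=468549/4096 → NEW=0, ERR=468549/4096
(1,0): OLD=26095/256 → NEW=0, ERR=26095/256
(1,1): OLD=230921/2048 → NEW=0, ERR=230921/2048
(1,2): OLD=7075389/65536 → NEW=0, ERR=7075389/65536
(1,3): OLD=179045435/1048576 → NEW=255, ERR=-88341445/1048576
(2,0): OLD=3735411/32768 → NEW=0, ERR=3735411/32768
(2,1): OLD=238784417/1048576 → NEW=255, ERR=-28602463/1048576
(2,2): OLD=237092837/2097152 → NEW=0, ERR=237092837/2097152
(2,3): OLD=2445488433/33554432 → NEW=0, ERR=2445488433/33554432
(3,0): OLD=1719817923/16777216 → NEW=0, ERR=1719817923/16777216
(3,1): OLD=49297106205/268435456 → NEW=255, ERR=-19153935075/268435456
(3,2): OLD=494233124323/4294967296 → NEW=0, ERR=494233124323/4294967296
(3,3): OLD=12107380364213/68719476736 → NEW=255, ERR=-5416086203467/68719476736
(4,0): OLD=595519704135/4294967296 → NEW=255, ERR=-499696956345/4294967296
(4,1): OLD=1744924513749/34359738368 → NEW=0, ERR=1744924513749/34359738368
(4,2): OLD=137373927137461/1099511627776 → NEW=0, ERR=137373927137461/1099511627776
(4,3): OLD=2607586924441731/17592186044416 → NEW=255, ERR=-1878420516884349/17592186044416
(5,0): OLD=51217592954007/549755813888 → NEW=0, ERR=51217592954007/549755813888
(5,1): OLD=2160042886364801/17592186044416 → NEW=0, ERR=2160042886364801/17592186044416
(5,2): OLD=1151546184219469/8796093022208 → NEW=255, ERR=-1091457536443571/8796093022208
(5,3): OLD=-3615701820818411/281474976710656 → NEW=0, ERR=-3615701820818411/281474976710656
Output grid:
  Row 0: .#..  (3 black, running=3)
  Row 1: ...#  (3 black, running=6)
  Row 2: .#..  (3 black, running=9)
  Row 3: .#.#  (2 black, running=11)
  Row 4: #..#  (2 black, running=13)
  Row 5: ..#.  (3 black, running=16)

Answer: 16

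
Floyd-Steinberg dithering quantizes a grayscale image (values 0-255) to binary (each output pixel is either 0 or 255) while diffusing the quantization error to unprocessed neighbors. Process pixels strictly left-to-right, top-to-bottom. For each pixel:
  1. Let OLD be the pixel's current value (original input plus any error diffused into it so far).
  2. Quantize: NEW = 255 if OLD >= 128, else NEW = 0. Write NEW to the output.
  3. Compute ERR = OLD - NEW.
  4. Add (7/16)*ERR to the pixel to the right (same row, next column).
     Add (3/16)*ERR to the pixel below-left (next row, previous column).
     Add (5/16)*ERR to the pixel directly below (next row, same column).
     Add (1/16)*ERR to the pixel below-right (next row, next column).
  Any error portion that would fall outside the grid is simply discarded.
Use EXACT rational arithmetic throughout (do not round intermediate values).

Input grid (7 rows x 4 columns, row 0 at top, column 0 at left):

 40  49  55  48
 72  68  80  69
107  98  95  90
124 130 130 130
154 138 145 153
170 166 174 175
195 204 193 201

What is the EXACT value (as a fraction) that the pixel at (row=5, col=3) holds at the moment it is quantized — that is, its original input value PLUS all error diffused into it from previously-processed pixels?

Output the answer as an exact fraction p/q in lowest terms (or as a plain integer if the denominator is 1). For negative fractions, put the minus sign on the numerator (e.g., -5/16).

Answer: 3853010115843305/35184372088832

Derivation:
(0,0): OLD=40 → NEW=0, ERR=40
(0,1): OLD=133/2 → NEW=0, ERR=133/2
(0,2): OLD=2691/32 → NEW=0, ERR=2691/32
(0,3): OLD=43413/512 → NEW=0, ERR=43413/512
(1,0): OLD=3103/32 → NEW=0, ERR=3103/32
(1,1): OLD=38265/256 → NEW=255, ERR=-27015/256
(1,2): OLD=656717/8192 → NEW=0, ERR=656717/8192
(1,3): OLD=17802923/131072 → NEW=255, ERR=-15620437/131072
(2,0): OLD=481347/4096 → NEW=0, ERR=481347/4096
(2,1): OLD=18026033/131072 → NEW=255, ERR=-15397327/131072
(2,2): OLD=10411565/262144 → NEW=0, ERR=10411565/262144
(2,3): OLD=315178889/4194304 → NEW=0, ERR=315178889/4194304
(3,0): OLD=290870387/2097152 → NEW=255, ERR=-243903373/2097152
(3,1): OLD=1919293613/33554432 → NEW=0, ERR=1919293613/33554432
(3,2): OLD=93514253075/536870912 → NEW=255, ERR=-43387829485/536870912
(3,3): OLD=1036014064645/8589934592 → NEW=0, ERR=1036014064645/8589934592
(4,0): OLD=68923731447/536870912 → NEW=255, ERR=-67978351113/536870912
(4,1): OLD=335251626501/4294967296 → NEW=0, ERR=335251626501/4294967296
(4,2): OLD=24750526024517/137438953472 → NEW=255, ERR=-10296407110843/137438953472
(4,3): OLD=336149549146995/2199023255552 → NEW=255, ERR=-224601381018765/2199023255552
(5,0): OLD=9968931880103/68719476736 → NEW=255, ERR=-7554534687577/68719476736
(5,1): OLD=264622955818257/2199023255552 → NEW=0, ERR=264622955818257/2199023255552
(5,2): OLD=207767923594667/1099511627776 → NEW=255, ERR=-72607541488213/1099511627776
(5,3): OLD=3853010115843305/35184372088832 → NEW=0, ERR=3853010115843305/35184372088832
Target (5,3): original=175, with diffused error = 3853010115843305/35184372088832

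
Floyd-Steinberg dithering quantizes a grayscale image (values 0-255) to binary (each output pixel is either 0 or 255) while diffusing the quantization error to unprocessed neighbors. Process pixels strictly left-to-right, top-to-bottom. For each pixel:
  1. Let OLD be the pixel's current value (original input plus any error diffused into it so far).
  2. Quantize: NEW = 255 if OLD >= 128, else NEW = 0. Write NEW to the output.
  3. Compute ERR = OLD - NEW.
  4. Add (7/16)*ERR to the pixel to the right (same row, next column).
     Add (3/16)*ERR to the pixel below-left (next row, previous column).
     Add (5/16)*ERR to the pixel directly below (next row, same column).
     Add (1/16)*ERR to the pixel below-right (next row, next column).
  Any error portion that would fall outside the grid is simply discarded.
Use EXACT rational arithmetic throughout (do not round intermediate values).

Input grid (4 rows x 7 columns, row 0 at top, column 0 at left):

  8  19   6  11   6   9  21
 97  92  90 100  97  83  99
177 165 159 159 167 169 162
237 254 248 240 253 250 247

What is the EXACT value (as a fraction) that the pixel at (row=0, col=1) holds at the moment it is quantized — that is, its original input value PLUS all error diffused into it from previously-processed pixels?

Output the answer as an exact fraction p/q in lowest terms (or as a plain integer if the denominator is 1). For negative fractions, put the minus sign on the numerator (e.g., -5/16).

Answer: 45/2

Derivation:
(0,0): OLD=8 → NEW=0, ERR=8
(0,1): OLD=45/2 → NEW=0, ERR=45/2
Target (0,1): original=19, with diffused error = 45/2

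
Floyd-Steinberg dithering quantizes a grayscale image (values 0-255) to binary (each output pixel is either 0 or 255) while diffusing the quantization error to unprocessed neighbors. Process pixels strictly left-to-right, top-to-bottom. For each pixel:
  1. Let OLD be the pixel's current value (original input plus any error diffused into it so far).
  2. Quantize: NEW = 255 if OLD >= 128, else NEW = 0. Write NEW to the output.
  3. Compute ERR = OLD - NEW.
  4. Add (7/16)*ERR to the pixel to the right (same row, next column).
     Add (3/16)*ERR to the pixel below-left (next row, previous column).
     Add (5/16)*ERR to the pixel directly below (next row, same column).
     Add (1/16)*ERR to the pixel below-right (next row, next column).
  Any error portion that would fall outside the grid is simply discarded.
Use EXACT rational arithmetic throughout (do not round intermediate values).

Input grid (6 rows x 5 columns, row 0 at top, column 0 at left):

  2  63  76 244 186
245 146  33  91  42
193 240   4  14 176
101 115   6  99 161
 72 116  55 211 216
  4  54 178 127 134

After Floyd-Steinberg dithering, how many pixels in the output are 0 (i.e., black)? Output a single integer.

Answer: 17

Derivation:
(0,0): OLD=2 → NEW=0, ERR=2
(0,1): OLD=511/8 → NEW=0, ERR=511/8
(0,2): OLD=13305/128 → NEW=0, ERR=13305/128
(0,3): OLD=592847/2048 → NEW=255, ERR=70607/2048
(0,4): OLD=6589097/32768 → NEW=255, ERR=-1766743/32768
(1,0): OLD=32973/128 → NEW=255, ERR=333/128
(1,1): OLD=191195/1024 → NEW=255, ERR=-69925/1024
(1,2): OLD=1509431/32768 → NEW=0, ERR=1509431/32768
(1,3): OLD=15507659/131072 → NEW=0, ERR=15507659/131072
(1,4): OLD=165817985/2097152 → NEW=0, ERR=165817985/2097152
(2,0): OLD=2965657/16384 → NEW=255, ERR=-1212263/16384
(2,1): OLD=102282979/524288 → NEW=255, ERR=-31410461/524288
(2,2): OLD=84725993/8388608 → NEW=0, ERR=84725993/8388608
(2,3): OLD=9810811179/134217728 → NEW=0, ERR=9810811179/134217728
(2,4): OLD=515574398317/2147483648 → NEW=255, ERR=-32033931923/2147483648
(3,0): OLD=559055945/8388608 → NEW=0, ERR=559055945/8388608
(3,1): OLD=8234546389/67108864 → NEW=0, ERR=8234546389/67108864
(3,2): OLD=156337986295/2147483648 → NEW=0, ERR=156337986295/2147483648
(3,3): OLD=650804119407/4294967296 → NEW=255, ERR=-444412541073/4294967296
(3,4): OLD=7946554605483/68719476736 → NEW=0, ERR=7946554605483/68719476736
(4,0): OLD=124375288295/1073741824 → NEW=0, ERR=124375288295/1073741824
(4,1): OLD=7656643389863/34359738368 → NEW=255, ERR=-1105089893977/34359738368
(4,2): OLD=28558166175017/549755813888 → NEW=0, ERR=28558166175017/549755813888
(4,3): OLD=2002198599647399/8796093022208 → NEW=255, ERR=-240805121015641/8796093022208
(4,4): OLD=32889299701032977/140737488355328 → NEW=255, ERR=-2998759829575663/140737488355328
(5,0): OLD=18783799700821/549755813888 → NEW=0, ERR=18783799700821/549755813888
(5,1): OLD=333711537859455/4398046511104 → NEW=0, ERR=333711537859455/4398046511104
(5,2): OLD=31002569375377079/140737488355328 → NEW=255, ERR=-4885490155231561/140737488355328
(5,3): OLD=57707586655557913/562949953421312 → NEW=0, ERR=57707586655557913/562949953421312
(5,4): OLD=1535531082387684035/9007199254740992 → NEW=255, ERR=-761304727571268925/9007199254740992
Output grid:
  Row 0: ...##  (3 black, running=3)
  Row 1: ##...  (3 black, running=6)
  Row 2: ##..#  (2 black, running=8)
  Row 3: ...#.  (4 black, running=12)
  Row 4: .#.##  (2 black, running=14)
  Row 5: ..#.#  (3 black, running=17)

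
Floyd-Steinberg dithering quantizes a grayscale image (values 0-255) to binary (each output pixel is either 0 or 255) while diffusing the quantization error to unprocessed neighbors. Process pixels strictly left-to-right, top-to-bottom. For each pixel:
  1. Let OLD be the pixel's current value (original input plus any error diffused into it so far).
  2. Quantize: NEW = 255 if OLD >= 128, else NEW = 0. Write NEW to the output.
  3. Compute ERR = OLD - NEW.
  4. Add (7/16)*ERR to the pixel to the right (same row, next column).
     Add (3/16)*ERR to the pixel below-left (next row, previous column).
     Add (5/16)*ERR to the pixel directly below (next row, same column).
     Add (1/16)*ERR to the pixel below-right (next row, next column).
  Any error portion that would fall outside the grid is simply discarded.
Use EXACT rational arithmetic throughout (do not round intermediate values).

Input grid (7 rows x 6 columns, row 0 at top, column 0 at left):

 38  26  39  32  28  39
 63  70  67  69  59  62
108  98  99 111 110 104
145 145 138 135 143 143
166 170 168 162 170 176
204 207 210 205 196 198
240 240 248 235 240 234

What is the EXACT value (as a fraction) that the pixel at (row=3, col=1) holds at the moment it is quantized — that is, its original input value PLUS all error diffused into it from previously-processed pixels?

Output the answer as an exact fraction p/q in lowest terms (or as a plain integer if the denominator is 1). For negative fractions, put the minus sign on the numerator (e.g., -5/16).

(0,0): OLD=38 → NEW=0, ERR=38
(0,1): OLD=341/8 → NEW=0, ERR=341/8
(0,2): OLD=7379/128 → NEW=0, ERR=7379/128
(0,3): OLD=117189/2048 → NEW=0, ERR=117189/2048
(0,4): OLD=1737827/32768 → NEW=0, ERR=1737827/32768
(0,5): OLD=32612021/524288 → NEW=0, ERR=32612021/524288
(1,0): OLD=10607/128 → NEW=0, ERR=10607/128
(1,1): OLD=135945/1024 → NEW=255, ERR=-125175/1024
(1,2): OLD=1472189/32768 → NEW=0, ERR=1472189/32768
(1,3): OLD=15739705/131072 → NEW=0, ERR=15739705/131072
(1,4): OLD=1202502219/8388608 → NEW=255, ERR=-936592821/8388608
(1,5): OLD=4819194781/134217728 → NEW=0, ERR=4819194781/134217728
(2,0): OLD=1818227/16384 → NEW=0, ERR=1818227/16384
(2,1): OLD=63939361/524288 → NEW=0, ERR=63939361/524288
(2,2): OLD=1520609699/8388608 → NEW=255, ERR=-618485341/8388608
(2,3): OLD=6586288971/67108864 → NEW=0, ERR=6586288971/67108864
(2,4): OLD=284078863457/2147483648 → NEW=255, ERR=-263529466783/2147483648
(2,5): OLD=1874474343095/34359738368 → NEW=0, ERR=1874474343095/34359738368
(3,0): OLD=1699082563/8388608 → NEW=255, ERR=-440012477/8388608
(3,1): OLD=10286054151/67108864 → NEW=255, ERR=-6826706169/67108864
Target (3,1): original=145, with diffused error = 10286054151/67108864

Answer: 10286054151/67108864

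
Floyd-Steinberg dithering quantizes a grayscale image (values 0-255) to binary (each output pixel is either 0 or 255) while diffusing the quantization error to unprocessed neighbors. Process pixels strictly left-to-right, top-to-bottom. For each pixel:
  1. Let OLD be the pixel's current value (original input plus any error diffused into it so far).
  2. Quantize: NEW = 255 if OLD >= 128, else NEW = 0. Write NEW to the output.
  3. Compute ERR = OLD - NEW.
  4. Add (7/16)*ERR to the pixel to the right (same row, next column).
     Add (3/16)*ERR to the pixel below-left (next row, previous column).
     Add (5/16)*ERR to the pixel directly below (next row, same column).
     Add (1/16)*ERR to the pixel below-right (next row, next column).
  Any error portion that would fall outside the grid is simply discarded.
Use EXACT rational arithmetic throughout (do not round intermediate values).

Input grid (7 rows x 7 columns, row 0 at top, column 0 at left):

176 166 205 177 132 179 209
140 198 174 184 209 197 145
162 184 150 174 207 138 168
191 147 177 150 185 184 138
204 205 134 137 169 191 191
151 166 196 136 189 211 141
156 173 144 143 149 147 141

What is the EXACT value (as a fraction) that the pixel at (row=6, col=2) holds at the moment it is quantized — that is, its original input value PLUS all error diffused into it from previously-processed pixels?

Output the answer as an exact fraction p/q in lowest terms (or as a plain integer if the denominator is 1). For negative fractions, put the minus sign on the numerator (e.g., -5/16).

Answer: 2822875678814126847/18014398509481984

Derivation:
(0,0): OLD=176 → NEW=255, ERR=-79
(0,1): OLD=2103/16 → NEW=255, ERR=-1977/16
(0,2): OLD=38641/256 → NEW=255, ERR=-26639/256
(0,3): OLD=538519/4096 → NEW=255, ERR=-505961/4096
(0,4): OLD=5109025/65536 → NEW=0, ERR=5109025/65536
(0,5): OLD=223458279/1048576 → NEW=255, ERR=-43928601/1048576
(0,6): OLD=3198937937/16777216 → NEW=255, ERR=-1079252143/16777216
(1,0): OLD=23589/256 → NEW=0, ERR=23589/256
(1,1): OLD=358915/2048 → NEW=255, ERR=-163325/2048
(1,2): OLD=4961599/65536 → NEW=0, ERR=4961599/65536
(1,3): OLD=48924947/262144 → NEW=255, ERR=-17921773/262144
(1,4): OLD=3152038681/16777216 → NEW=255, ERR=-1126151399/16777216
(1,5): OLD=19777295465/134217728 → NEW=255, ERR=-14448225175/134217728
(1,6): OLD=161454606087/2147483648 → NEW=0, ERR=161454606087/2147483648
(2,0): OLD=5762001/32768 → NEW=255, ERR=-2593839/32768
(2,1): OLD=151415819/1048576 → NEW=255, ERR=-115971061/1048576
(2,2): OLD=1803029217/16777216 → NEW=0, ERR=1803029217/16777216
(2,3): OLD=25742860825/134217728 → NEW=255, ERR=-8482659815/134217728
(2,4): OLD=143791908585/1073741824 → NEW=255, ERR=-130012256535/1073741824
(2,5): OLD=2105830728483/34359738368 → NEW=0, ERR=2105830728483/34359738368
(2,6): OLD=116317414674725/549755813888 → NEW=255, ERR=-23870317866715/549755813888
(3,0): OLD=2441520833/16777216 → NEW=255, ERR=-1836669247/16777216
(3,1): OLD=10703342253/134217728 → NEW=0, ERR=10703342253/134217728
(3,2): OLD=243428447447/1073741824 → NEW=255, ERR=-30375717673/1073741824
(3,3): OLD=437600265393/4294967296 → NEW=0, ERR=437600265393/4294967296
(3,4): OLD=109554410658497/549755813888 → NEW=255, ERR=-30633321882943/549755813888
(3,5): OLD=717168546119123/4398046511104 → NEW=255, ERR=-404333314212397/4398046511104
(3,6): OLD=6195287115608077/70368744177664 → NEW=0, ERR=6195287115608077/70368744177664
(4,0): OLD=396729921071/2147483648 → NEW=255, ERR=-150878409169/2147483648
(4,1): OLD=6426516911843/34359738368 → NEW=255, ERR=-2335216371997/34359738368
(4,2): OLD=65703111615533/549755813888 → NEW=0, ERR=65703111615533/549755813888
(4,3): OLD=918799181052671/4398046511104 → NEW=255, ERR=-202702679278849/4398046511104
(4,4): OLD=4241584432440397/35184372088832 → NEW=0, ERR=4241584432440397/35184372088832
(4,5): OLD=256747195269922509/1125899906842624 → NEW=255, ERR=-30357280974946611/1125899906842624
(4,6): OLD=3620362789296705195/18014398509481984 → NEW=255, ERR=-973308830621200725/18014398509481984
(5,0): OLD=63937206047577/549755813888 → NEW=0, ERR=63937206047577/549755813888
(5,1): OLD=939689518179571/4398046511104 → NEW=255, ERR=-181812342151949/4398046511104
(5,2): OLD=7120348097463829/35184372088832 → NEW=255, ERR=-1851666785188331/35184372088832
(5,3): OLD=36210585719270729/281474976710656 → NEW=255, ERR=-35565533341946551/281474976710656
(5,4): OLD=2944576165087829891/18014398509481984 → NEW=255, ERR=-1649095454830076029/18014398509481984
(5,5): OLD=23048061721875398995/144115188075855872 → NEW=255, ERR=-13701311237467848365/144115188075855872
(5,6): OLD=186396600447214713469/2305843009213693952 → NEW=0, ERR=186396600447214713469/2305843009213693952
(6,0): OLD=12989575307162817/70368744177664 → NEW=255, ERR=-4954454458141503/70368744177664
(6,1): OLD=142628476967587381/1125899906842624 → NEW=0, ERR=142628476967587381/1125899906842624
(6,2): OLD=2822875678814126847/18014398509481984 → NEW=255, ERR=-1770795941103779073/18014398509481984
Target (6,2): original=144, with diffused error = 2822875678814126847/18014398509481984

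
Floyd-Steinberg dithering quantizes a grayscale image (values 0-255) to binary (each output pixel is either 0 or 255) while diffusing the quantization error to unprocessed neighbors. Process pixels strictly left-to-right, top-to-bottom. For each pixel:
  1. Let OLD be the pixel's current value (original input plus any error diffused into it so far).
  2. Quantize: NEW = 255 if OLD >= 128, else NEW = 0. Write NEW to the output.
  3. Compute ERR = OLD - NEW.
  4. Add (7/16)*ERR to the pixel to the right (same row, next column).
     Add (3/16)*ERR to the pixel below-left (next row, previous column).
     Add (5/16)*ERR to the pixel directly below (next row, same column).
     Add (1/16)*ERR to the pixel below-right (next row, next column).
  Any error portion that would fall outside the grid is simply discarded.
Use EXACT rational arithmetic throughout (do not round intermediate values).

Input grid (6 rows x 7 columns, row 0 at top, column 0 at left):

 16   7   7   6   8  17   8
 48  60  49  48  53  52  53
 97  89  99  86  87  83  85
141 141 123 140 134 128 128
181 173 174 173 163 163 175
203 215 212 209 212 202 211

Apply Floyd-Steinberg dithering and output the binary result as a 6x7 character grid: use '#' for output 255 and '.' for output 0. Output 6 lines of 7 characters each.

Answer: .......
.......
#.#.#.#
.#.#.#.
#####.#
#.#.###

Derivation:
(0,0): OLD=16 → NEW=0, ERR=16
(0,1): OLD=14 → NEW=0, ERR=14
(0,2): OLD=105/8 → NEW=0, ERR=105/8
(0,3): OLD=1503/128 → NEW=0, ERR=1503/128
(0,4): OLD=26905/2048 → NEW=0, ERR=26905/2048
(0,5): OLD=745391/32768 → NEW=0, ERR=745391/32768
(0,6): OLD=9412041/524288 → NEW=0, ERR=9412041/524288
(1,0): OLD=445/8 → NEW=0, ERR=445/8
(1,1): OLD=5899/64 → NEW=0, ERR=5899/64
(1,2): OLD=197639/2048 → NEW=0, ERR=197639/2048
(1,3): OLD=796043/8192 → NEW=0, ERR=796043/8192
(1,4): OLD=54849809/524288 → NEW=0, ERR=54849809/524288
(1,5): OLD=457455681/4194304 → NEW=0, ERR=457455681/4194304
(1,6): OLD=7230851247/67108864 → NEW=0, ERR=7230851247/67108864
(2,0): OLD=134825/1024 → NEW=255, ERR=-126295/1024
(2,1): OLD=2798899/32768 → NEW=0, ERR=2798899/32768
(2,2): OLD=99880729/524288 → NEW=255, ERR=-33812711/524288
(2,3): OLD=477305041/4194304 → NEW=0, ERR=477305041/4194304
(2,4): OLD=6576769937/33554432 → NEW=255, ERR=-1979610223/33554432
(2,5): OLD=126715812043/1073741824 → NEW=0, ERR=126715812043/1073741824
(2,6): OLD=3042876319037/17179869184 → NEW=255, ERR=-1337990322883/17179869184
(3,0): OLD=62114105/524288 → NEW=0, ERR=62114105/524288
(3,1): OLD=837701605/4194304 → NEW=255, ERR=-231845915/4194304
(3,2): OLD=3534567311/33554432 → NEW=0, ERR=3534567311/33554432
(3,3): OLD=27723314081/134217728 → NEW=255, ERR=-6502206559/134217728
(3,4): OLD=2123578794297/17179869184 → NEW=0, ERR=2123578794297/17179869184
(3,5): OLD=27579578604763/137438953472 → NEW=255, ERR=-7467354530597/137438953472
(3,6): OLD=191903506022661/2199023255552 → NEW=0, ERR=191903506022661/2199023255552
(4,0): OLD=13935730839/67108864 → NEW=255, ERR=-3177029481/67108864
(4,1): OLD=174128465291/1073741824 → NEW=255, ERR=-99675699829/1073741824
(4,2): OLD=2641692597317/17179869184 → NEW=255, ERR=-1739174044603/17179869184
(4,3): OLD=19699341118727/137438953472 → NEW=255, ERR=-15347592016633/137438953472
(4,4): OLD=153445237601109/1099511627776 → NEW=255, ERR=-126930227481771/1099511627776
(4,5): OLD=4208169707025061/35184372088832 → NEW=0, ERR=4208169707025061/35184372088832
(4,6): OLD=141414067519885075/562949953421312 → NEW=255, ERR=-2138170602549485/562949953421312
(5,0): OLD=2934323986385/17179869184 → NEW=255, ERR=-1446542655535/17179869184
(5,1): OLD=17484026868475/137438953472 → NEW=0, ERR=17484026868475/137438953472
(5,2): OLD=230106445422109/1099511627776 → NEW=255, ERR=-50269019660771/1099511627776
(5,3): OLD=1109441121846161/8796093022208 → NEW=0, ERR=1109441121846161/8796093022208
(5,4): OLD=138796430704744427/562949953421312 → NEW=255, ERR=-4755807417690133/562949953421312
(5,5): OLD=1025707192908769563/4503599627370496 → NEW=255, ERR=-122710712070706917/4503599627370496
(5,6): OLD=14798296255905074485/72057594037927936 → NEW=255, ERR=-3576390223766549195/72057594037927936
Row 0: .......
Row 1: .......
Row 2: #.#.#.#
Row 3: .#.#.#.
Row 4: #####.#
Row 5: #.#.###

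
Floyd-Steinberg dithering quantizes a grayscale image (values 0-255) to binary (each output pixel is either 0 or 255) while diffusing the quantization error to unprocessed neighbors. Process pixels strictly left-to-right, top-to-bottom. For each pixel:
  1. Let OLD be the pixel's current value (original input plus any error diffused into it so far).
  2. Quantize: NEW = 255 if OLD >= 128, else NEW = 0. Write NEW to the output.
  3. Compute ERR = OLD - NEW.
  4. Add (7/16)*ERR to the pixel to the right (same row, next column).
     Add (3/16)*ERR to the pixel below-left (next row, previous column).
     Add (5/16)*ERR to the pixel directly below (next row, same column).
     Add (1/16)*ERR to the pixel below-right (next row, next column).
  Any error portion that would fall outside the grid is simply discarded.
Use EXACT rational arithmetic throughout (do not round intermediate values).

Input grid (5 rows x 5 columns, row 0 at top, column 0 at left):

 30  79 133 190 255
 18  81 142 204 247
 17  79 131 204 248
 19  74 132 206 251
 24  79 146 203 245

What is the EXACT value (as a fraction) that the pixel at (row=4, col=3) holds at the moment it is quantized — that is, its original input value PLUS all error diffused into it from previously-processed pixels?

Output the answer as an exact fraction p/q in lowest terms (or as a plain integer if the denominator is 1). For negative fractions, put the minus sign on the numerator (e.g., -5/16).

Answer: 1525455516784697/8796093022208

Derivation:
(0,0): OLD=30 → NEW=0, ERR=30
(0,1): OLD=737/8 → NEW=0, ERR=737/8
(0,2): OLD=22183/128 → NEW=255, ERR=-10457/128
(0,3): OLD=315921/2048 → NEW=255, ERR=-206319/2048
(0,4): OLD=6911607/32768 → NEW=255, ERR=-1444233/32768
(1,0): OLD=5715/128 → NEW=0, ERR=5715/128
(1,1): OLD=118661/1024 → NEW=0, ERR=118661/1024
(1,2): OLD=5047465/32768 → NEW=255, ERR=-3308375/32768
(1,3): OLD=15070229/131072 → NEW=0, ERR=15070229/131072
(1,4): OLD=581399071/2097152 → NEW=255, ERR=46625311/2097152
(2,0): OLD=863111/16384 → NEW=0, ERR=863111/16384
(2,1): OLD=64025981/524288 → NEW=0, ERR=64025981/524288
(2,2): OLD=1524016695/8388608 → NEW=255, ERR=-615078345/8388608
(2,3): OLD=27609901109/134217728 → NEW=255, ERR=-6615619531/134217728
(2,4): OLD=516618622003/2147483648 → NEW=255, ERR=-30989708237/2147483648
(3,0): OLD=489559255/8388608 → NEW=0, ERR=489559255/8388608
(3,1): OLD=8538891467/67108864 → NEW=0, ERR=8538891467/67108864
(3,2): OLD=350349847017/2147483648 → NEW=255, ERR=-197258483223/2147483648
(3,3): OLD=614702247217/4294967296 → NEW=255, ERR=-480514413263/4294967296
(3,4): OLD=13363390860533/68719476736 → NEW=255, ERR=-4160075707147/68719476736
(4,0): OLD=70968848377/1073741824 → NEW=0, ERR=70968848377/1073741824
(4,1): OLD=4607757562681/34359738368 → NEW=255, ERR=-4153975721159/34359738368
(4,2): OLD=28245406634487/549755813888 → NEW=0, ERR=28245406634487/549755813888
(4,3): OLD=1525455516784697/8796093022208 → NEW=255, ERR=-717548203878343/8796093022208
Target (4,3): original=203, with diffused error = 1525455516784697/8796093022208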